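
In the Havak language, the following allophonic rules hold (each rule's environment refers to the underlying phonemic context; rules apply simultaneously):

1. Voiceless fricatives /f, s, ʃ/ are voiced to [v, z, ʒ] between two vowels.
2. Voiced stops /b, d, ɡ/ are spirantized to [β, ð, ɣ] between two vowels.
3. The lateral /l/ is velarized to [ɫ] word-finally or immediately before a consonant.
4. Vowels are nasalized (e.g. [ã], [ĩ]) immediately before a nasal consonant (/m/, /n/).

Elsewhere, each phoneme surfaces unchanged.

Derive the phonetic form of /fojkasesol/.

/f/ — word-initial; rule 1 does not apply here → [f].
/o/ (between /f/ and /j/) fails the environment for rule 4, so it stays [o].
/j/ stays [j].
/k/ stays [k].
/a/ (between /k/ and /s/) is in the target of rule 4 but the environment (before a nasal consonant) is not met → [a].
/s/ (between /a/ and /e/): between two vowels, so rule 1 applies → [z].
/e/ — between /s/ and /s/; rule 4 does not apply here → [e].
/s/ meets the environment for rule 1 (between two vowels) → [z].
/o/ (between /s/ and /l/) fails the environment for rule 4, so it stays [o].
/l/ (word-final): word-finally or immediately before a consonant, so rule 3 applies → [ɫ].

[fojkazezoɫ]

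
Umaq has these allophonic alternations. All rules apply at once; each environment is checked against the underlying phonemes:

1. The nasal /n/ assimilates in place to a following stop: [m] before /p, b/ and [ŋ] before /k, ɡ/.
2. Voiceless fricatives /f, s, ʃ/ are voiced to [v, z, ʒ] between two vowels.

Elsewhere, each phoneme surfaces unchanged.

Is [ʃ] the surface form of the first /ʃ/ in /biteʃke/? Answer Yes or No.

Yes

/ʃ/ — between /e/ and /k/; rule 2 does not apply here → [ʃ].
The actual realization is [ʃ], which matches [ʃ].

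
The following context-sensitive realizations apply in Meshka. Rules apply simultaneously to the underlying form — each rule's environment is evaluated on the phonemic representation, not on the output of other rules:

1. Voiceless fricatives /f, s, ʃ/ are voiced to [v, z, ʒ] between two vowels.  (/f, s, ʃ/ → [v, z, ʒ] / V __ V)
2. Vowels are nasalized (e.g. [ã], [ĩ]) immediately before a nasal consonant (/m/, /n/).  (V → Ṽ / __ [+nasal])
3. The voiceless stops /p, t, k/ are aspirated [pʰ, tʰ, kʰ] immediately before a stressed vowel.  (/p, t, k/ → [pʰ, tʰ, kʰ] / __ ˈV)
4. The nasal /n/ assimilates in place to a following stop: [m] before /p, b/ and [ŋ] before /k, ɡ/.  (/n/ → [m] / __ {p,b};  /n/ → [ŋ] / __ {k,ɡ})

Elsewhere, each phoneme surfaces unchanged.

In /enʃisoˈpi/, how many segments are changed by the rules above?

Segments that undergo a rule: /e/ → [ẽ] (rule 2); /s/ → [z] (rule 1); /p/ → [pʰ] (rule 3).
All other segments surface unchanged.

3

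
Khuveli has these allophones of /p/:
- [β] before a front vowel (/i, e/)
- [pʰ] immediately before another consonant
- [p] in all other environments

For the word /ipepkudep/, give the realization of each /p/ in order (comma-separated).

Occurrence 1 (position 2): before a front vowel (/i, e/) → [β].
Occurrence 2 (position 4): immediately before another consonant → [pʰ].
Occurrence 3 (position 9): no conditioning environment matches → elsewhere allophone [p].

[β], [pʰ], [p]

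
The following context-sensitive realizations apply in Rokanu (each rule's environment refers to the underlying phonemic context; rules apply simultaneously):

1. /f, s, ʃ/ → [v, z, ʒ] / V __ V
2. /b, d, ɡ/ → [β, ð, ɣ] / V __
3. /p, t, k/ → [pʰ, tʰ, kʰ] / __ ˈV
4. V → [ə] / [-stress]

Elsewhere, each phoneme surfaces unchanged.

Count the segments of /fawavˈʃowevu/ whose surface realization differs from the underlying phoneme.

4

Segments that undergo a rule: /a/ → [ə] (rule 4); /a/ → [ə] (rule 4); /e/ → [ə] (rule 4); /u/ → [ə] (rule 4).
All other segments surface unchanged.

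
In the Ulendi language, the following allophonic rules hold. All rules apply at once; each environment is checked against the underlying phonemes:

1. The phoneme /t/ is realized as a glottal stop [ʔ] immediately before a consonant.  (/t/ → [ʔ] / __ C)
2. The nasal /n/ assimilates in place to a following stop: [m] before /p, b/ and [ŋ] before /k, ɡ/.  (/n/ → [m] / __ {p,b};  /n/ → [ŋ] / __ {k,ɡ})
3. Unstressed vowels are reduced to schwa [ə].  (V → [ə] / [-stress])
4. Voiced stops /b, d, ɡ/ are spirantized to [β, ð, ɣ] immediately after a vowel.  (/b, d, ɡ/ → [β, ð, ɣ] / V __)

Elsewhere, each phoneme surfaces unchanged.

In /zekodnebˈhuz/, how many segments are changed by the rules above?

5

Segments that undergo a rule: /e/ → [ə] (rule 3); /o/ → [ə] (rule 3); /d/ → [ð] (rule 4); /e/ → [ə] (rule 3); /b/ → [β] (rule 4).
All other segments surface unchanged.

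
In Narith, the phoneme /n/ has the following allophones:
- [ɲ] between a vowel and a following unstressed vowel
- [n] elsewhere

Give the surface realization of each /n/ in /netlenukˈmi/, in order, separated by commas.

Occurrence 1 (position 1): no conditioning environment matches → elsewhere allophone [n].
Occurrence 2 (position 6): between a vowel and a following unstressed vowel → [ɲ].

[n], [ɲ]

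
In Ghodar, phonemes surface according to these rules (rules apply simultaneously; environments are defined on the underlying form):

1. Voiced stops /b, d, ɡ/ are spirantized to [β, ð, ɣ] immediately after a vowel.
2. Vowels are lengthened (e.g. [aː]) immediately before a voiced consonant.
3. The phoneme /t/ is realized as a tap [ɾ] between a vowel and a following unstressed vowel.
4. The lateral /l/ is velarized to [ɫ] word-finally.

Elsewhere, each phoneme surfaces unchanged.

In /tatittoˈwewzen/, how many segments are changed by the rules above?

4

Segments that undergo a rule: /t/ → [ɾ] (rule 3); /o/ → [oː] (rule 2); /e/ → [eː] (rule 2); /e/ → [eː] (rule 2).
All other segments surface unchanged.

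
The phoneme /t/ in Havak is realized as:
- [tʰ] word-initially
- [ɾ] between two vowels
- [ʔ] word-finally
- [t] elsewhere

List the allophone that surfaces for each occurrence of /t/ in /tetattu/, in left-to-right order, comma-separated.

[tʰ], [ɾ], [t], [t]

Occurrence 1 (position 1): word-initially → [tʰ].
Occurrence 2 (position 3): between two vowels → [ɾ].
Occurrence 3 (position 5): no conditioning environment matches → elsewhere allophone [t].
Occurrence 4 (position 6): no conditioning environment matches → elsewhere allophone [t].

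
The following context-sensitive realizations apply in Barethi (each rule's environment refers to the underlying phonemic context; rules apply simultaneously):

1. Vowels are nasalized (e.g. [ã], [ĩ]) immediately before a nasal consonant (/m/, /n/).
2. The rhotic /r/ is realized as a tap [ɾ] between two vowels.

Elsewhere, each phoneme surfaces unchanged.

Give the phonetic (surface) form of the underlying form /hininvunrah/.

/h/ (word-initial): no rule targets it → [h].
/i/ — between /h/ and /n/, before a nasal consonant — surfaces as [ĩ] (rule 1).
/n/ — not in any rule's target class → [n].
Rule 1 applies to /i/ (between /n/ and /n/: before a nasal consonant) → [ĩ].
/n/ (between /i/ and /v/) is unaffected → [n].
/v/ (between /n/ and /u/): no rule targets it → [v].
/u/ — between /v/ and /n/, before a nasal consonant — surfaces as [ũ] (rule 1).
/n/ (between /u/ and /r/) is unaffected → [n].
/r/ (between /n/ and /a/) is in the target of rule 2 but the environment (between two vowels) is not met → [r].
/a/ (between /r/ and /h/): rule 1 targets it, but not before a nasal consonant → unchanged [a].
/h/ stays [h].

[hĩnĩnvũnrah]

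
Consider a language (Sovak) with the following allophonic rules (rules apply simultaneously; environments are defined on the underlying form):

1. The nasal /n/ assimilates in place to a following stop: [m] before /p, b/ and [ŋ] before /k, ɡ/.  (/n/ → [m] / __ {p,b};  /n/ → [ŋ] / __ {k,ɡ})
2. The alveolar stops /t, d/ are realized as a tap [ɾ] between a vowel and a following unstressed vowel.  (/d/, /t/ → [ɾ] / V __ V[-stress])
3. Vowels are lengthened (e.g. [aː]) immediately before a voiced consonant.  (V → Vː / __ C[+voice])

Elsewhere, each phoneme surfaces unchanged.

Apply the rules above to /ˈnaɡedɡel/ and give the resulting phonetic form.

/n/ (word-initial) is in the target of rule 1 but the environment (before a labial or velar stop) is not met → [n].
/a/ (between /n/ and /ɡ/) occurs before a voiced consonant → [aː] by rule 3.
/e/ meets the environment for rule 3 (before a voiced consonant) → [eː].
/d/ — between /e/ and /ɡ/; rule 2 does not apply here → [d].
Rule 3 applies to /e/ (between /ɡ/ and /l/: before a voiced consonant) → [eː].

[ˈnaːɡeːdɡeːl]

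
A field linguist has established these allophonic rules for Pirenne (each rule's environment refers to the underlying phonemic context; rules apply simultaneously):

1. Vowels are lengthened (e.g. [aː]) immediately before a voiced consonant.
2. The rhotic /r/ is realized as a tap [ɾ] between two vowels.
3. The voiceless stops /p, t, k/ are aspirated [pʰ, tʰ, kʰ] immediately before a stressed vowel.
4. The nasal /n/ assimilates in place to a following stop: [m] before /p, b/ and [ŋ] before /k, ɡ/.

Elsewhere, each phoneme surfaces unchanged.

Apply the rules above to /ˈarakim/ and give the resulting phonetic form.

[ˈaːɾakiːm]

/a/ meets the environment for rule 1 (before a voiced consonant) → [aː].
/r/ meets the environment for rule 2 (between two vowels) → [ɾ].
/a/ (between /r/ and /k/) fails the environment for rule 1, so it stays [a].
/k/ — between /a/ and /i/; rule 3 does not apply here → [k].
/i/ — between /k/ and /m/, before a voiced consonant — surfaces as [iː] (rule 1).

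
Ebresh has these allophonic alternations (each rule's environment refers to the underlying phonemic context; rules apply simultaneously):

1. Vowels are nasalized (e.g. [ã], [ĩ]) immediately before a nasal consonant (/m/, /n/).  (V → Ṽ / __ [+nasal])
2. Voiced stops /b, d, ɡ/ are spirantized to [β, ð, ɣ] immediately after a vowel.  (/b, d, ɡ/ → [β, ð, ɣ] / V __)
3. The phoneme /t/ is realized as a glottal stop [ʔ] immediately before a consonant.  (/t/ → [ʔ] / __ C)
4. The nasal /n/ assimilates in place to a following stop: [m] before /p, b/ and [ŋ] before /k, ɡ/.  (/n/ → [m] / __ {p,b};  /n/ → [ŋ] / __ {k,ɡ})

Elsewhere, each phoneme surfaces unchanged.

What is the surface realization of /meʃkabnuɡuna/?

[meʃkaβnuɣũna]

/m/ — not in any rule's target class → [m].
/e/ — between /m/ and /ʃ/; rule 1 does not apply here → [e].
/ʃ/ (between /e/ and /k/) is unaffected → [ʃ].
/k/ (between /ʃ/ and /a/): no rule targets it → [k].
/a/ (between /k/ and /b/): rule 1 targets it, but not before a nasal consonant → unchanged [a].
/b/ — between /a/ and /n/, immediately after a vowel — surfaces as [β] (rule 2).
/n/ — between /b/ and /u/; rule 4 does not apply here → [n].
/u/ — between /n/ and /ɡ/; rule 1 does not apply here → [u].
/ɡ/ — between /u/ and /u/, immediately after a vowel — surfaces as [ɣ] (rule 2).
/u/ — between /ɡ/ and /n/, before a nasal consonant — surfaces as [ũ] (rule 1).
/n/ (between /u/ and /a/) fails the environment for rule 4, so it stays [n].
/a/ (word-final) is in the target of rule 1 but the environment (before a nasal consonant) is not met → [a].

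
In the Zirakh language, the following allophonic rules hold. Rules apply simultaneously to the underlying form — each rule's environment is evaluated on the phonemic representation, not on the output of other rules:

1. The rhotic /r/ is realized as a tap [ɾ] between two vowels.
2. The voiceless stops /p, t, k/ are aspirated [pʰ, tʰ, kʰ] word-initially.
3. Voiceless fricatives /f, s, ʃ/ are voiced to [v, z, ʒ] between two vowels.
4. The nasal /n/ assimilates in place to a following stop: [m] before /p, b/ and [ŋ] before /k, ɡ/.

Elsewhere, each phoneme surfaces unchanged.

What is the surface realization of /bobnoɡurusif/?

[bobnoɡuɾuzif]

/n/ — between /b/ and /o/; rule 4 does not apply here → [n].
/r/ meets the environment for rule 1 (between two vowels) → [ɾ].
/s/ (between /u/ and /i/): between two vowels, so rule 3 applies → [z].
/f/ — word-final; rule 3 does not apply here → [f].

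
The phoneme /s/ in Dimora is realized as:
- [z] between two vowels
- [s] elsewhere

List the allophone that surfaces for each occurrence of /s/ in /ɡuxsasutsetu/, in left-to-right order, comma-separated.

Occurrence 1 (position 4): no conditioning environment matches → elsewhere allophone [s].
Occurrence 2 (position 6): between two vowels → [z].
Occurrence 3 (position 9): no conditioning environment matches → elsewhere allophone [s].

[s], [z], [s]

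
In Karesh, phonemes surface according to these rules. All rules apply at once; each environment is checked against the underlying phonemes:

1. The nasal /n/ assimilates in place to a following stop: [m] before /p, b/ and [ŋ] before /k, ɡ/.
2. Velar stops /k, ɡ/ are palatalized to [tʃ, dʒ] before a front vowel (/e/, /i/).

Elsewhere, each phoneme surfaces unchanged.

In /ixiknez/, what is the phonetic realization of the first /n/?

/n/ (between /k/ and /e/) fails the environment for rule 1, so it stays [n].

[n]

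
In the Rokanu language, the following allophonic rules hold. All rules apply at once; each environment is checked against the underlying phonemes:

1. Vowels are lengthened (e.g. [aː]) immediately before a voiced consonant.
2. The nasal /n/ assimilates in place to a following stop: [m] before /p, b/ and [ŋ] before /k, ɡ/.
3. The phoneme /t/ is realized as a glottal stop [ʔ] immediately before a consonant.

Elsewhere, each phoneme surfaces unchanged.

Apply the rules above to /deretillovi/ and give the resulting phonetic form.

/d/ stays [d].
/e/ (between /d/ and /r/): before a voiced consonant, so rule 1 applies → [eː].
/r/ — not in any rule's target class → [r].
/e/ (between /r/ and /t/): rule 1 targets it, but not before a voiced consonant → unchanged [e].
/t/ (between /e/ and /i/) is in the target of rule 3 but the environment (immediately before a consonant) is not met → [t].
/i/ meets the environment for rule 1 (before a voiced consonant) → [iː].
/l/ (between /i/ and /l/): no rule targets it → [l].
/l/ stays [l].
/o/ meets the environment for rule 1 (before a voiced consonant) → [oː].
/v/ — not in any rule's target class → [v].
/i/ (word-final) fails the environment for rule 1, so it stays [i].

[deːretiːlloːvi]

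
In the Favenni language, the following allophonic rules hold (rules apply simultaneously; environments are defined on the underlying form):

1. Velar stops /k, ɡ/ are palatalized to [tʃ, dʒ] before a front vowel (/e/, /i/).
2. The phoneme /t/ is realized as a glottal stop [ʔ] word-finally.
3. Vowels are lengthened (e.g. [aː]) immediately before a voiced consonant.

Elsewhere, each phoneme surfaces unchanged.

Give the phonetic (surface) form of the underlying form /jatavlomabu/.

/j/ — not in any rule's target class → [j].
/a/ (between /j/ and /t/) fails the environment for rule 3, so it stays [a].
/t/ (between /a/ and /a/): rule 2 targets it, but not word-finally → unchanged [t].
/a/ — between /t/ and /v/, before a voiced consonant — surfaces as [aː] (rule 3).
/v/ (between /a/ and /l/): no rule targets it → [v].
/l/ (between /v/ and /o/) is unaffected → [l].
Rule 3 applies to /o/ (between /l/ and /m/: before a voiced consonant) → [oː].
/m/ (between /o/ and /a/): no rule targets it → [m].
/a/ meets the environment for rule 3 (before a voiced consonant) → [aː].
/b/ — not in any rule's target class → [b].
/u/ (word-final): rule 3 targets it, but not before a voiced consonant → unchanged [u].

[jataːvloːmaːbu]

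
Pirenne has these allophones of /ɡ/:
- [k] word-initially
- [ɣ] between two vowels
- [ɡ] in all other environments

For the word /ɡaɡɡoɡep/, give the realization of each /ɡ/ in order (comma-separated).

Occurrence 1 (position 1): word-initially → [k].
Occurrence 2 (position 3): no conditioning environment matches → elsewhere allophone [ɡ].
Occurrence 3 (position 4): no conditioning environment matches → elsewhere allophone [ɡ].
Occurrence 4 (position 6): between two vowels → [ɣ].

[k], [ɡ], [ɡ], [ɣ]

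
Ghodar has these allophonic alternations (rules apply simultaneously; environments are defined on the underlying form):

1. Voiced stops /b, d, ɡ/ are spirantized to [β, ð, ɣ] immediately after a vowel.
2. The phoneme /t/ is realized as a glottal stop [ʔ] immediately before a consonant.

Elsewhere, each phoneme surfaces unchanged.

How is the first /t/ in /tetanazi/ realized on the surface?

/t/ — word-initial; rule 2 does not apply here → [t].

[t]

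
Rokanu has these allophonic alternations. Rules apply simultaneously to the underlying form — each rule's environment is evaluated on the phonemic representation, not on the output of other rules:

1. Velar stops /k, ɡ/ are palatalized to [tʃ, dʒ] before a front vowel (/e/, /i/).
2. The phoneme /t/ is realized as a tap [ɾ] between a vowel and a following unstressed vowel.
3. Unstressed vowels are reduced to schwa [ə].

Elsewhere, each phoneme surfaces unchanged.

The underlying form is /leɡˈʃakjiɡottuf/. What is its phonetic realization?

[ləɡˈʃakjəɡəttəf]

/l/ stays [l].
/e/ (between /l/ and /ɡ/): in an unstressed syllable, so rule 3 applies → [ə].
/ɡ/ (between /e/ and /ʃ/) is in the target of rule 1 but the environment (before a front vowel) is not met → [ɡ].
/ʃ/ (between /ɡ/ and /a/) is unaffected → [ʃ].
/a/ — between /ʃ/ and /k/; rule 3 does not apply here → [a].
/k/ — between /a/ and /j/; rule 1 does not apply here → [k].
/j/ (between /k/ and /i/): no rule targets it → [j].
/i/ meets the environment for rule 3 (in an unstressed syllable) → [ə].
/ɡ/ (between /i/ and /o/) fails the environment for rule 1, so it stays [ɡ].
/o/ (between /ɡ/ and /t/): in an unstressed syllable, so rule 3 applies → [ə].
/t/ — between /o/ and /t/; rule 2 does not apply here → [t].
/t/ — between /t/ and /u/; rule 2 does not apply here → [t].
Rule 3 applies to /u/ (between /t/ and /f/: in an unstressed syllable) → [ə].
/f/ — not in any rule's target class → [f].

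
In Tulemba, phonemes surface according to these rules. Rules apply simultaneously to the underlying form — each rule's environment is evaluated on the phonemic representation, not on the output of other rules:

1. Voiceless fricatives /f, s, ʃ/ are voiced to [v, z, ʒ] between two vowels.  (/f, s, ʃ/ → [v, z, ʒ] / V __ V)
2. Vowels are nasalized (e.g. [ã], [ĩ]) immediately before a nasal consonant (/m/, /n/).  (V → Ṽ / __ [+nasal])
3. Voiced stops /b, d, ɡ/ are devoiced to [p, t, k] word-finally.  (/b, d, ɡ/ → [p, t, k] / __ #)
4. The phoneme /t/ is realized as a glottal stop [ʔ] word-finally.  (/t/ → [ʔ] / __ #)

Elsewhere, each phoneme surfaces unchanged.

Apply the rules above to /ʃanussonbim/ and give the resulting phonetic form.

/ʃ/ (word-initial): rule 1 targets it, but not between two vowels → unchanged [ʃ].
/a/ (between /ʃ/ and /n/): before a nasal consonant, so rule 2 applies → [ã].
/n/ stays [n].
/u/ — between /n/ and /s/; rule 2 does not apply here → [u].
/s/ — between /u/ and /s/; rule 1 does not apply here → [s].
/s/ (between /s/ and /o/) fails the environment for rule 1, so it stays [s].
/o/ meets the environment for rule 2 (before a nasal consonant) → [õ].
/n/ (between /o/ and /b/): no rule targets it → [n].
/b/ (between /n/ and /i/) fails the environment for rule 3, so it stays [b].
/i/ (between /b/ and /m/) occurs before a nasal consonant → [ĩ] by rule 2.
/m/ (word-final) is unaffected → [m].

[ʃãnussõnbĩm]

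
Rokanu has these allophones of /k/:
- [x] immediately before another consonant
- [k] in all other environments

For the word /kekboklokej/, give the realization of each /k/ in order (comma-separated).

[k], [x], [x], [k]

Occurrence 1 (position 1): no conditioning environment matches → elsewhere allophone [k].
Occurrence 2 (position 3): immediately before another consonant → [x].
Occurrence 3 (position 6): immediately before another consonant → [x].
Occurrence 4 (position 9): no conditioning environment matches → elsewhere allophone [k].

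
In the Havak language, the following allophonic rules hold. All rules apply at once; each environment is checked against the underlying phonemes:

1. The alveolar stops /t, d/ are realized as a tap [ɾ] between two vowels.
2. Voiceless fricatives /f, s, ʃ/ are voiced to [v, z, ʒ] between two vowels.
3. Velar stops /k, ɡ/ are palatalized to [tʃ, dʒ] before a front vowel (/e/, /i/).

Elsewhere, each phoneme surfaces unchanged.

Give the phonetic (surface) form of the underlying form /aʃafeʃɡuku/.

Rule 2 applies to /ʃ/ (between /a/ and /a/: between two vowels) → [ʒ].
/f/ — between /a/ and /e/, between two vowels — surfaces as [v] (rule 2).
/ʃ/ (between /e/ and /ɡ/): rule 2 targets it, but not between two vowels → unchanged [ʃ].
/ɡ/ (between /ʃ/ and /u/) is in the target of rule 3 but the environment (before a front vowel) is not met → [ɡ].
/k/ — between /u/ and /u/; rule 3 does not apply here → [k].

[aʒaveʃɡuku]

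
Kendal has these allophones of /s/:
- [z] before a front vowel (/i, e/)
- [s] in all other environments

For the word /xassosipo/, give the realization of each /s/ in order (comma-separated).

Occurrence 1 (position 3): no conditioning environment matches → elsewhere allophone [s].
Occurrence 2 (position 4): no conditioning environment matches → elsewhere allophone [s].
Occurrence 3 (position 6): before a front vowel (/i, e/) → [z].

[s], [s], [z]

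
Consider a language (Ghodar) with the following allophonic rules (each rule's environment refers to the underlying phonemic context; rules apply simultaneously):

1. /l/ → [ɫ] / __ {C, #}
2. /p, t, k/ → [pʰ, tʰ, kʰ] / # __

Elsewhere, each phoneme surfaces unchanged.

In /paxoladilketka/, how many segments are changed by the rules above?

2

Segments that undergo a rule: /p/ → [pʰ] (rule 2); /l/ → [ɫ] (rule 1).
All other segments surface unchanged.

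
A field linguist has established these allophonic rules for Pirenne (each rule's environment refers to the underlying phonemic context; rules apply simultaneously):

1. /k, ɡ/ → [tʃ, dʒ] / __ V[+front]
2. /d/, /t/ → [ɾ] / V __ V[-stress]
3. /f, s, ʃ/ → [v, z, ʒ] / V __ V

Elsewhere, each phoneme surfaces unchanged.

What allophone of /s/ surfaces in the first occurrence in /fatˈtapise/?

[z]

/s/ (between /i/ and /e/) occurs between two vowels → [z] by rule 3.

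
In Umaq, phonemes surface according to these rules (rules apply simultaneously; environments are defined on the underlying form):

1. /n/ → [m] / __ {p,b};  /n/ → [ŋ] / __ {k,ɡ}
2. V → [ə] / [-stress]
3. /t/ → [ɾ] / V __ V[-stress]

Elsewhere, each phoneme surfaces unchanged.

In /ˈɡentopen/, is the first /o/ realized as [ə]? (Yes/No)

Yes

/o/ meets the environment for rule 2 (in an unstressed syllable) → [ə].
The actual realization is [ə], which matches [ə].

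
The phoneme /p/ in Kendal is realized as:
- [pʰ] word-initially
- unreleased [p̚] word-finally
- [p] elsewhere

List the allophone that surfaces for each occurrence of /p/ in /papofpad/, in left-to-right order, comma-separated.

[pʰ], [p], [p]

Occurrence 1 (position 1): word-initially → [pʰ].
Occurrence 2 (position 3): no conditioning environment matches → elsewhere allophone [p].
Occurrence 3 (position 6): no conditioning environment matches → elsewhere allophone [p].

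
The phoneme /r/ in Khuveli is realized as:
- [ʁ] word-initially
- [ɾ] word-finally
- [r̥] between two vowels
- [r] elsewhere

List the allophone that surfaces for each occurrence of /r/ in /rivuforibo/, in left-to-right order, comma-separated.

Occurrence 1 (position 1): word-initially → [ʁ].
Occurrence 2 (position 7): between two vowels → [r̥].

[ʁ], [r̥]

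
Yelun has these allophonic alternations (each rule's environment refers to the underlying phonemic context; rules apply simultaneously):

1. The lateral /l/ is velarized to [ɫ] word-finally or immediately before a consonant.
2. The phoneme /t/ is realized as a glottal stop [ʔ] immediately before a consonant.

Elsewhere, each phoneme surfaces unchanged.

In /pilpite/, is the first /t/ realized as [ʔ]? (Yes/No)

/t/ (between /i/ and /e/) is in the target of rule 2 but the environment (immediately before a consonant) is not met → [t].
The actual realization is [t], not [ʔ].

No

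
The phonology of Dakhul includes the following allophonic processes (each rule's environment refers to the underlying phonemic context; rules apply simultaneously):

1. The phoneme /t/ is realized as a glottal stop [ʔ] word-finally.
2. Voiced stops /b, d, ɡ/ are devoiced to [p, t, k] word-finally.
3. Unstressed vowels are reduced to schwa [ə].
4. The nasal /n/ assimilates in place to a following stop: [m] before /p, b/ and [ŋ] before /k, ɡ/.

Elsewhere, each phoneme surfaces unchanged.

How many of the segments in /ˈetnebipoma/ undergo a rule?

4

Segments that undergo a rule: /e/ → [ə] (rule 3); /i/ → [ə] (rule 3); /o/ → [ə] (rule 3); /a/ → [ə] (rule 3).
All other segments surface unchanged.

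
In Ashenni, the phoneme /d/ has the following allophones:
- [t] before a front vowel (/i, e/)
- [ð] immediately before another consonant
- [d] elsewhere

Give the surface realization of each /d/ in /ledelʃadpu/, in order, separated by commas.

[t], [ð]

Occurrence 1 (position 3): before a front vowel (/i, e/) → [t].
Occurrence 2 (position 8): immediately before another consonant → [ð].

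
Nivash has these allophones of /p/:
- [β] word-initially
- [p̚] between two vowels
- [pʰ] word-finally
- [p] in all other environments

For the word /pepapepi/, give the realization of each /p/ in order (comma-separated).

Occurrence 1 (position 1): word-initially → [β].
Occurrence 2 (position 3): between two vowels → [p̚].
Occurrence 3 (position 5): between two vowels → [p̚].
Occurrence 4 (position 7): between two vowels → [p̚].

[β], [p̚], [p̚], [p̚]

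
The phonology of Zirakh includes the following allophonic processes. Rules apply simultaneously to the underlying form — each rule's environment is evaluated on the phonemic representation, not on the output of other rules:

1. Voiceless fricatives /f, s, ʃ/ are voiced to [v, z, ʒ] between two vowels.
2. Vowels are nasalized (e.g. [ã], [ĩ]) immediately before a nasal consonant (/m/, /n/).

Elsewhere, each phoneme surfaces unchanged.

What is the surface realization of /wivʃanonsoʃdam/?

/w/ (word-initial) is unaffected → [w].
/i/ (between /w/ and /v/): rule 2 targets it, but not before a nasal consonant → unchanged [i].
/v/ — not in any rule's target class → [v].
/ʃ/ (between /v/ and /a/) fails the environment for rule 1, so it stays [ʃ].
/a/ — between /ʃ/ and /n/, before a nasal consonant — surfaces as [ã] (rule 2).
/n/ — not in any rule's target class → [n].
/o/ — between /n/ and /n/, before a nasal consonant — surfaces as [õ] (rule 2).
/n/ stays [n].
/s/ — between /n/ and /o/; rule 1 does not apply here → [s].
/o/ (between /s/ and /ʃ/) fails the environment for rule 2, so it stays [o].
/ʃ/ — between /o/ and /d/; rule 1 does not apply here → [ʃ].
/d/ stays [d].
Rule 2 applies to /a/ (between /d/ and /m/: before a nasal consonant) → [ã].
/m/ stays [m].

[wivʃãnõnsoʃdãm]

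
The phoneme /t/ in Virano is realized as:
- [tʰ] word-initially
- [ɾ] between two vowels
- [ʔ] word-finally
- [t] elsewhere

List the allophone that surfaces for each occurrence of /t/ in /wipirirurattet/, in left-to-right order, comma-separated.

Occurrence 1 (position 11): no conditioning environment matches → elsewhere allophone [t].
Occurrence 2 (position 12): no conditioning environment matches → elsewhere allophone [t].
Occurrence 3 (position 14): word-finally → [ʔ].

[t], [t], [ʔ]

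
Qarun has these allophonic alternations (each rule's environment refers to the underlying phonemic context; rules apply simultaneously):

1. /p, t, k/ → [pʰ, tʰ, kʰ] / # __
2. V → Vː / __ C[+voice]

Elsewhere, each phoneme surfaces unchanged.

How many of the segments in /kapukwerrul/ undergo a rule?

Segments that undergo a rule: /k/ → [kʰ] (rule 1); /e/ → [eː] (rule 2); /u/ → [uː] (rule 2).
All other segments surface unchanged.

3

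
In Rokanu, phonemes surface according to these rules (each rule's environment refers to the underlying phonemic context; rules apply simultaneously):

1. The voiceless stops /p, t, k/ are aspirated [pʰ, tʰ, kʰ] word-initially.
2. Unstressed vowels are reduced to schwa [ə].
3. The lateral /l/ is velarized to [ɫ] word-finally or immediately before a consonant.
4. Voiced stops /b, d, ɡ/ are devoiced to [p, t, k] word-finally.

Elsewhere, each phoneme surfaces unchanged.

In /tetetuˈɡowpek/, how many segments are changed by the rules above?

Segments that undergo a rule: /t/ → [tʰ] (rule 1); /e/ → [ə] (rule 2); /e/ → [ə] (rule 2); /u/ → [ə] (rule 2); /e/ → [ə] (rule 2).
All other segments surface unchanged.

5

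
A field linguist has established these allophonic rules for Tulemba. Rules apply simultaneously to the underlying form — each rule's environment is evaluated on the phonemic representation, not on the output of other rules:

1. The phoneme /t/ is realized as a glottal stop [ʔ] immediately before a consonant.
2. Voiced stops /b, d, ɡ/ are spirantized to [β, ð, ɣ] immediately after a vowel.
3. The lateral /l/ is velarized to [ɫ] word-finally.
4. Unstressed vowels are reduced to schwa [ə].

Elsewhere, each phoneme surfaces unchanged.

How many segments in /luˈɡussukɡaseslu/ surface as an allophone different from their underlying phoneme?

6

Segments that undergo a rule: /u/ → [ə] (rule 4); /ɡ/ → [ɣ] (rule 2); /u/ → [ə] (rule 4); /a/ → [ə] (rule 4); /e/ → [ə] (rule 4); /u/ → [ə] (rule 4).
All other segments surface unchanged.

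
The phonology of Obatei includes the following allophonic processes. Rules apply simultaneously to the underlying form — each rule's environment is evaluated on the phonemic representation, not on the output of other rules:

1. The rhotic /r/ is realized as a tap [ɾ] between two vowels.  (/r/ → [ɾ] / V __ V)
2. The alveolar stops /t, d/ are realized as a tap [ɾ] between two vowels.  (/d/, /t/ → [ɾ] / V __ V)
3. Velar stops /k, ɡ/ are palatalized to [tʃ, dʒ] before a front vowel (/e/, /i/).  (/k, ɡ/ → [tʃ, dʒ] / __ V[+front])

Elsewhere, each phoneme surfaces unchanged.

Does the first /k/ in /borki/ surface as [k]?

/k/ — between /r/ and /i/, before a front vowel — surfaces as [tʃ] (rule 3).
The actual realization is [tʃ], not [k].

No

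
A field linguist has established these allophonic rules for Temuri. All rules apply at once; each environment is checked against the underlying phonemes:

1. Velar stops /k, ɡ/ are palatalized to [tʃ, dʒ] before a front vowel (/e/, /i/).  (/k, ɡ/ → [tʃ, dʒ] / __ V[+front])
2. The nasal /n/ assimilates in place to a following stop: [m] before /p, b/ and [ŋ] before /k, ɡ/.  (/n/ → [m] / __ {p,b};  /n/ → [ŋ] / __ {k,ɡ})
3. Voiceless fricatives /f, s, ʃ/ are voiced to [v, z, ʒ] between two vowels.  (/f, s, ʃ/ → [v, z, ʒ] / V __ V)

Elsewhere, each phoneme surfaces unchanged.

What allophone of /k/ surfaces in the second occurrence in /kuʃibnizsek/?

/k/ (word-final) fails the environment for rule 1, so it stays [k].

[k]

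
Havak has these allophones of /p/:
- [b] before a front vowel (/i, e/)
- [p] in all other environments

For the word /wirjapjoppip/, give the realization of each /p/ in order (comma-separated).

[p], [p], [b], [p]

Occurrence 1 (position 6): no conditioning environment matches → elsewhere allophone [p].
Occurrence 2 (position 9): no conditioning environment matches → elsewhere allophone [p].
Occurrence 3 (position 10): before a front vowel (/i, e/) → [b].
Occurrence 4 (position 12): no conditioning environment matches → elsewhere allophone [p].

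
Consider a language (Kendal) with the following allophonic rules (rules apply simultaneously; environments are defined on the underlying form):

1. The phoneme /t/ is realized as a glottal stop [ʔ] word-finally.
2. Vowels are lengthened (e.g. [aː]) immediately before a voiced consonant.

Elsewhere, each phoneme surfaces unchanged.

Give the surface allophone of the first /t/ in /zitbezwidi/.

[t]

/t/ — between /i/ and /b/; rule 1 does not apply here → [t].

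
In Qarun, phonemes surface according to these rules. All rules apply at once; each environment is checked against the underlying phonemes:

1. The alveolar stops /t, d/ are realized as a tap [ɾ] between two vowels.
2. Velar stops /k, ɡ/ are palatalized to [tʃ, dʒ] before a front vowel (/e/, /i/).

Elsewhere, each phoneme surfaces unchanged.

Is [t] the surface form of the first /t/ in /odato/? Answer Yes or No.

No

/t/ meets the environment for rule 1 (between two vowels) → [ɾ].
The actual realization is [ɾ], not [t].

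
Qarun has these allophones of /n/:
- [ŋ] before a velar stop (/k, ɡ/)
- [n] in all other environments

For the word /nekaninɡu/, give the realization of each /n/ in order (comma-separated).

Occurrence 1 (position 1): no conditioning environment matches → elsewhere allophone [n].
Occurrence 2 (position 5): no conditioning environment matches → elsewhere allophone [n].
Occurrence 3 (position 7): before a velar stop → [ŋ].

[n], [n], [ŋ]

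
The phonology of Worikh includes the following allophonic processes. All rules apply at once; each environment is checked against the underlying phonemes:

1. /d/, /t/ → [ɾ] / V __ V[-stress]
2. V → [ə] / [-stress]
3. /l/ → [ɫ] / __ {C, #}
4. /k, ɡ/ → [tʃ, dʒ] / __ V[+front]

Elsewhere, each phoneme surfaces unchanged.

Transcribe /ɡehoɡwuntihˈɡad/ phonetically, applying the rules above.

/ɡ/ meets the environment for rule 4 (before a front vowel) → [dʒ].
/e/ (between /ɡ/ and /h/): in an unstressed syllable, so rule 2 applies → [ə].
/h/ (between /e/ and /o/): no rule targets it → [h].
/o/ — between /h/ and /ɡ/, in an unstressed syllable — surfaces as [ə] (rule 2).
/ɡ/ — between /o/ and /w/; rule 4 does not apply here → [ɡ].
/w/ (between /ɡ/ and /u/) is unaffected → [w].
Rule 2 applies to /u/ (between /w/ and /n/: in an unstressed syllable) → [ə].
/n/ (between /u/ and /t/): no rule targets it → [n].
/t/ (between /n/ and /i/) is in the target of rule 1 but the environment (between a vowel and a following unstressed vowel) is not met → [t].
Rule 2 applies to /i/ (between /t/ and /h/: in an unstressed syllable) → [ə].
/h/ stays [h].
/ɡ/ (between /h/ and /a/) fails the environment for rule 4, so it stays [ɡ].
/a/ (between /ɡ/ and /d/) is in the target of rule 2 but the environment (in an unstressed syllable) is not met → [a].
/d/ (word-final) is in the target of rule 1 but the environment (between a vowel and a following unstressed vowel) is not met → [d].

[dʒəhəɡwəntəhˈɡad]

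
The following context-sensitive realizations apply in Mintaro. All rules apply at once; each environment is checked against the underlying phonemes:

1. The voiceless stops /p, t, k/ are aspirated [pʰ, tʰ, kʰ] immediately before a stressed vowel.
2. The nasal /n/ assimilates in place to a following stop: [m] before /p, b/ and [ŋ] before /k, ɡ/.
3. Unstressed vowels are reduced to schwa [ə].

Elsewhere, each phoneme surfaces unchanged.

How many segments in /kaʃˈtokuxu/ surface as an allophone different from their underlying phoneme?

4

Segments that undergo a rule: /a/ → [ə] (rule 3); /t/ → [tʰ] (rule 1); /u/ → [ə] (rule 3); /u/ → [ə] (rule 3).
All other segments surface unchanged.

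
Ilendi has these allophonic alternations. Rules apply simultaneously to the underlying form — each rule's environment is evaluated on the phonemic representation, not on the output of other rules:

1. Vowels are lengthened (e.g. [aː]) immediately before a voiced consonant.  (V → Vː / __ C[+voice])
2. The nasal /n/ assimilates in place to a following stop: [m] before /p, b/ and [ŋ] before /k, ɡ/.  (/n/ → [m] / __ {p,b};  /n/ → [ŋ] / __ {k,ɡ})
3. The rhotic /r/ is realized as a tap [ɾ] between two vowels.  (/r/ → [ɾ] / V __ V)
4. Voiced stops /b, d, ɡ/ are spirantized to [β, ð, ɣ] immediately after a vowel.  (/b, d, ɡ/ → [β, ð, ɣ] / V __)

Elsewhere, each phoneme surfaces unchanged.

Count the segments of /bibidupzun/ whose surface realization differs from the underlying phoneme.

5

Segments that undergo a rule: /i/ → [iː] (rule 1); /b/ → [β] (rule 4); /i/ → [iː] (rule 1); /d/ → [ð] (rule 4); /u/ → [uː] (rule 1).
All other segments surface unchanged.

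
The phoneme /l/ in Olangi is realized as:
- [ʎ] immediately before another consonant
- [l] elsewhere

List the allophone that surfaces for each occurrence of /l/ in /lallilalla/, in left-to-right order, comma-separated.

Occurrence 1 (position 1): no conditioning environment matches → elsewhere allophone [l].
Occurrence 2 (position 3): immediately before another consonant → [ʎ].
Occurrence 3 (position 4): no conditioning environment matches → elsewhere allophone [l].
Occurrence 4 (position 6): no conditioning environment matches → elsewhere allophone [l].
Occurrence 5 (position 8): immediately before another consonant → [ʎ].
Occurrence 6 (position 9): no conditioning environment matches → elsewhere allophone [l].

[l], [ʎ], [l], [l], [ʎ], [l]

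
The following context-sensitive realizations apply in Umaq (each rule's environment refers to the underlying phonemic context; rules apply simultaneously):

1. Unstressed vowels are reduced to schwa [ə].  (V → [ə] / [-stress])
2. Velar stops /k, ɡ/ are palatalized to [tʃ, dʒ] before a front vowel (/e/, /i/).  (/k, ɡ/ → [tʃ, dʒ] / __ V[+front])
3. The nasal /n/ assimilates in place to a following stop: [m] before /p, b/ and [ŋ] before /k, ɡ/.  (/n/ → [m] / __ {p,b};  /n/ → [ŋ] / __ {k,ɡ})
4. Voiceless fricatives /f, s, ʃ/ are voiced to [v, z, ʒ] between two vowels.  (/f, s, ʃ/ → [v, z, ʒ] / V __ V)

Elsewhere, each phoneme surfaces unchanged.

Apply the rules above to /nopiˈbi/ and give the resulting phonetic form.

/n/ (word-initial) is in the target of rule 3 but the environment (before a labial or velar stop) is not met → [n].
/o/ (between /n/ and /p/): in an unstressed syllable, so rule 1 applies → [ə].
Rule 1 applies to /i/ (between /p/ and /b/: in an unstressed syllable) → [ə].
/i/ — word-final; rule 1 does not apply here → [i].

[nəpəˈbi]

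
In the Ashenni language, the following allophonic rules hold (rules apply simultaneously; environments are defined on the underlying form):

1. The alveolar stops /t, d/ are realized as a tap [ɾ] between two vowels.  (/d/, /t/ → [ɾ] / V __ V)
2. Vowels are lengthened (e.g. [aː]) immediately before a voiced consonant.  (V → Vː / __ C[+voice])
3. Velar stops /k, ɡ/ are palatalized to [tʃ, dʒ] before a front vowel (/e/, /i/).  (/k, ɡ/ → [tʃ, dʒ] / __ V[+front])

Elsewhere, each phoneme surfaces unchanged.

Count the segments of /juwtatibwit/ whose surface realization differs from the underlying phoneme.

Segments that undergo a rule: /u/ → [uː] (rule 2); /t/ → [ɾ] (rule 1); /i/ → [iː] (rule 2).
All other segments surface unchanged.

3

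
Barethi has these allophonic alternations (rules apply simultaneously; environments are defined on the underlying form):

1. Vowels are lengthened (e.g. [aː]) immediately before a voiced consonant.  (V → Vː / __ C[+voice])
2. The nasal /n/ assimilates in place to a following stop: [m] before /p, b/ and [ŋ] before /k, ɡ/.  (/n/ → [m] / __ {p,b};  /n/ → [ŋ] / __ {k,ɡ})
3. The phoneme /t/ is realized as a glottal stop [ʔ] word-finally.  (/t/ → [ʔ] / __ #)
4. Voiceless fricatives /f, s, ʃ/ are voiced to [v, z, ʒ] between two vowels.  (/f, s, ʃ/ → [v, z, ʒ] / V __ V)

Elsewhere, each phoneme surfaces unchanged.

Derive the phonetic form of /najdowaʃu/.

/n/ (word-initial) is in the target of rule 2 but the environment (before a labial or velar stop) is not met → [n].
/a/ (between /n/ and /j/) occurs before a voiced consonant → [aː] by rule 1.
/j/ — not in any rule's target class → [j].
/d/ (between /j/ and /o/) is unaffected → [d].
/o/ meets the environment for rule 1 (before a voiced consonant) → [oː].
/w/ (between /o/ and /a/): no rule targets it → [w].
/a/ — between /w/ and /ʃ/; rule 1 does not apply here → [a].
/ʃ/ — between /a/ and /u/, between two vowels — surfaces as [ʒ] (rule 4).
/u/ (word-final) fails the environment for rule 1, so it stays [u].

[naːjdoːwaʒu]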